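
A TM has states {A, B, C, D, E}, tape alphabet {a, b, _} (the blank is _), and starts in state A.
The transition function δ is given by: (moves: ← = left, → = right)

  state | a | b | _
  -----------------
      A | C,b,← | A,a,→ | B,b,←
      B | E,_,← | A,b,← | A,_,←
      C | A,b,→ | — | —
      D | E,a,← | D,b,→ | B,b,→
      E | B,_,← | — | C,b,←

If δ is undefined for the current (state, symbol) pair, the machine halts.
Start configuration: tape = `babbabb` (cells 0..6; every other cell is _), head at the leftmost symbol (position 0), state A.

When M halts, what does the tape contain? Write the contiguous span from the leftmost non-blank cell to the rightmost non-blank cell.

A | [b]abbabb_   read b → write a, move →, go to A
A | a[a]bbabb_   read a → write b, move ←, go to C
C | [a]bbbabb_   read a → write b, move →, go to A
A | b[b]bbabb_   read b → write a, move →, go to A
A | ba[b]babb_   read b → write a, move →, go to A
A | baa[b]abb_   read b → write a, move →, go to A
A | baaa[a]bb_   read a → write b, move ←, go to C
C | baa[a]bbb_   read a → write b, move →, go to A
A | baab[b]bb_   read b → write a, move →, go to A
A | baaba[b]b_   read b → write a, move →, go to A
A | baabaa[b]_   read b → write a, move →, go to A
A | baabaaa[_]   read _ → write b, move ←, go to B
B | baabaa[a]b   read a → write _, move ←, go to E
E | baaba[a]_b   read a → write _, move ←, go to B
B | baab[a]__b   read a → write _, move ←, go to E
E | baa[b]___b
The non-blank tape span at halt is baab___b.

baab___b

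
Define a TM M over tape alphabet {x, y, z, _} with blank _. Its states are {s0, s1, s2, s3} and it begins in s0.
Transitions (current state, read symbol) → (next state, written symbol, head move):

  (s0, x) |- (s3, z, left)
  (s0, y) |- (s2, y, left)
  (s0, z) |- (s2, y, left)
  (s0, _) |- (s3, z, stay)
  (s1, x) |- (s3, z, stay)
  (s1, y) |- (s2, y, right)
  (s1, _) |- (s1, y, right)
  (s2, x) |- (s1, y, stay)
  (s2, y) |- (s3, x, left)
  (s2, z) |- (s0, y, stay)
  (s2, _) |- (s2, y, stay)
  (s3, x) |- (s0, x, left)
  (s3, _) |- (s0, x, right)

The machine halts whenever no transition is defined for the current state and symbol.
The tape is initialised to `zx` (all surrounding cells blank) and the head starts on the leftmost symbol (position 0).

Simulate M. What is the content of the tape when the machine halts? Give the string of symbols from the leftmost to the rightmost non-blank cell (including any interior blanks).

state=s0 head=0 tape=___[z]x   (s0,z)→(s2,y,left)
state=s2 head=-1 tape=__[_]yx   (s2,_)→(s2,y,stay)
state=s2 head=-1 tape=__[y]yx   (s2,y)→(s3,x,left)
state=s3 head=-2 tape=_[_]xyx   (s3,_)→(s0,x,right)
state=s0 head=-1 tape=_x[x]yx   (s0,x)→(s3,z,left)
state=s3 head=-2 tape=_[x]zyx   (s3,x)→(s0,x,left)
state=s0 head=-3 tape=[_]xzyx   (s0,_)→(s3,z,stay)
state=s3 head=-3 tape=[z]xzyx
The non-blank tape span at halt is zxzyx.

zxzyx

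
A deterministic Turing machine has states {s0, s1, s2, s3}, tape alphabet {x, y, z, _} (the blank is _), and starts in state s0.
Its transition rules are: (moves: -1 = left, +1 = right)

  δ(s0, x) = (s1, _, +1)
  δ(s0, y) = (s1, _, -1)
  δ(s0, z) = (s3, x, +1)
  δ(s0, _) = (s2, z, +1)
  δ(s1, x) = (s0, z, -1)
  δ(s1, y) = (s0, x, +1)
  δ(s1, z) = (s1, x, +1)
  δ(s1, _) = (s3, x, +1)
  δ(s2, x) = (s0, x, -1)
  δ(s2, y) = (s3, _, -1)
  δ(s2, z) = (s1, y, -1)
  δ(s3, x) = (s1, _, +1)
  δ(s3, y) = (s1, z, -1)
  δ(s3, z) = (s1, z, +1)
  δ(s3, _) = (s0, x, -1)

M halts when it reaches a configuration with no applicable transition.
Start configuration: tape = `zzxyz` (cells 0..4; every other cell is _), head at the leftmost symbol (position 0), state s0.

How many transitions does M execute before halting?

15

state=s0 head=0 tape=[z]zxyz___   (s0,z)→(s3,x,+1)
state=s3 head=1 tape=x[z]xyz___   (s3,z)→(s1,z,+1)
state=s1 head=2 tape=xz[x]yz___   (s1,x)→(s0,z,-1)
state=s0 head=1 tape=x[z]zyz___   (s0,z)→(s3,x,+1)
state=s3 head=2 tape=xx[z]yz___   (s3,z)→(s1,z,+1)
state=s1 head=3 tape=xxz[y]z___   (s1,y)→(s0,x,+1)
state=s0 head=4 tape=xxzx[z]___   (s0,z)→(s3,x,+1)
state=s3 head=5 tape=xxzxx[_]__   (s3,_)→(s0,x,-1)
state=s0 head=4 tape=xxzx[x]x__   (s0,x)→(s1,_,+1)
state=s1 head=5 tape=xxzx_[x]__   (s1,x)→(s0,z,-1)
state=s0 head=4 tape=xxzx[_]z__   (s0,_)→(s2,z,+1)
state=s2 head=5 tape=xxzxz[z]__   (s2,z)→(s1,y,-1)
state=s1 head=4 tape=xxzx[z]y__   (s1,z)→(s1,x,+1)
state=s1 head=5 tape=xxzxx[y]__   (s1,y)→(s0,x,+1)
state=s0 head=6 tape=xxzxxx[_]_   (s0,_)→(s2,z,+1)
state=s2 head=7 tape=xxzxxxz[_]
M halts after 15 transitions.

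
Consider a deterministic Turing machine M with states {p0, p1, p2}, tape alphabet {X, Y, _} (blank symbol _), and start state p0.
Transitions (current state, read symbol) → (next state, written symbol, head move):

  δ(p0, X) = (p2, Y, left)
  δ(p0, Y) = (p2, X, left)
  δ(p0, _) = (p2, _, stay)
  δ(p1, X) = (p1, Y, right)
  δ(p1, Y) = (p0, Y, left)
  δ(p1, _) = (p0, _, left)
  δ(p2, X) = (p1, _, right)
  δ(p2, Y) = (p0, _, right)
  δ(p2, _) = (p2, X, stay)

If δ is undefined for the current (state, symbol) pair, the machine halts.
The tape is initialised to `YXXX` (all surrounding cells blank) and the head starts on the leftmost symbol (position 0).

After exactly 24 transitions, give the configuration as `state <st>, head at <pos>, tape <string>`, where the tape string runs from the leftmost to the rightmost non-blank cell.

p0 | _[Y]XXX_   read Y → write X, move left, go to p2
p2 | [_]XXXX_   read _ → write X, move stay, go to p2
p2 | [X]XXXX_   read X → write _, move right, go to p1
p1 | _[X]XXX_   read X → write Y, move right, go to p1
p1 | _Y[X]XX_   read X → write Y, move right, go to p1
p1 | _YY[X]X_   read X → write Y, move right, go to p1
p1 | _YYY[X]_   read X → write Y, move right, go to p1
p1 | _YYYY[_]   read _ → write _, move left, go to p0
p0 | _YYY[Y]_   read Y → write X, move left, go to p2
p2 | _YY[Y]X_   read Y → write _, move right, go to p0
p0 | _YY_[X]_   read X → write Y, move left, go to p2
p2 | _YY[_]Y_   read _ → write X, move stay, go to p2
p2 | _YY[X]Y_   read X → write _, move right, go to p1
p1 | _YY_[Y]_   read Y → write Y, move left, go to p0
p0 | _YY[_]Y_   read _ → write _, move stay, go to p2
p2 | _YY[_]Y_   read _ → write X, move stay, go to p2
p2 | _YY[X]Y_   read X → write _, move right, go to p1
p1 | _YY_[Y]_   read Y → write Y, move left, go to p0
p0 | _YY[_]Y_   read _ → write _, move stay, go to p2
p2 | _YY[_]Y_   read _ → write X, move stay, go to p2
p2 | _YY[X]Y_   read X → write _, move right, go to p1
p1 | _YY_[Y]_   read Y → write Y, move left, go to p0
p0 | _YY[_]Y_   read _ → write _, move stay, go to p2
p2 | _YY[_]Y_   read _ → write X, move stay, go to p2
p2 | _YY[X]Y_
After 24 steps: state p2, head at 2, tape YYXY.

state p2, head at 2, tape YYXY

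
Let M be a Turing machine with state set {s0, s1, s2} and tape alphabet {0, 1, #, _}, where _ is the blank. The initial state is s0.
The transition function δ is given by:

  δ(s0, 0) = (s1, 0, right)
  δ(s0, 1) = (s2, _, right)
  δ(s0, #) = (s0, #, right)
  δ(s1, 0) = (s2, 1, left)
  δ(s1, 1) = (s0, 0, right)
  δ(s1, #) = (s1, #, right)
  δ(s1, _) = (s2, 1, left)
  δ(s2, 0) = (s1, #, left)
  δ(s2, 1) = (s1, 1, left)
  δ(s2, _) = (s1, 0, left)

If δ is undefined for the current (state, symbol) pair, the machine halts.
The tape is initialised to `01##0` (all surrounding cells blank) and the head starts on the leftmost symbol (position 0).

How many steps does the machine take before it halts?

state=s0 head=0 tape=[0]1##0__   (s0,0)→(s1,0,right)
state=s1 head=1 tape=0[1]##0__   (s1,1)→(s0,0,right)
state=s0 head=2 tape=00[#]#0__   (s0,#)→(s0,#,right)
state=s0 head=3 tape=00#[#]0__   (s0,#)→(s0,#,right)
state=s0 head=4 tape=00##[0]__   (s0,0)→(s1,0,right)
state=s1 head=5 tape=00##0[_]_   (s1,_)→(s2,1,left)
state=s2 head=4 tape=00##[0]1_   (s2,0)→(s1,#,left)
state=s1 head=3 tape=00#[#]#1_   (s1,#)→(s1,#,right)
state=s1 head=4 tape=00##[#]1_   (s1,#)→(s1,#,right)
state=s1 head=5 tape=00###[1]_   (s1,1)→(s0,0,right)
state=s0 head=6 tape=00###0[_]
M halts after 10 transitions.

10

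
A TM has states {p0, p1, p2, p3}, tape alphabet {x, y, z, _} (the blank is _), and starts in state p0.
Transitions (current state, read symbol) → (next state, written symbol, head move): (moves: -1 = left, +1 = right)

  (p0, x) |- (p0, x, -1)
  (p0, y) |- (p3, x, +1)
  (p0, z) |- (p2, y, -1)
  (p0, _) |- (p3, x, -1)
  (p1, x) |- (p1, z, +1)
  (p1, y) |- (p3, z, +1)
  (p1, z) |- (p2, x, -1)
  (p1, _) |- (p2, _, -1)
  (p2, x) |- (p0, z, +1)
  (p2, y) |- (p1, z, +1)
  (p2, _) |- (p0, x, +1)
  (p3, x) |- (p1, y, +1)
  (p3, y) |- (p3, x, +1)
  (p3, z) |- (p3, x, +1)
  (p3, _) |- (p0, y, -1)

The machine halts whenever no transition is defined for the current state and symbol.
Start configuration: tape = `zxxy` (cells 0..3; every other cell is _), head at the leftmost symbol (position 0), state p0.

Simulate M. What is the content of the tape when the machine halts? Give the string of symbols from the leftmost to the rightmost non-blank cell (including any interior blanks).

xxyzyy

state=p0 head=0 tape=_[z]xxy_   (p0,z)→(p2,y,-1)
state=p2 head=-1 tape=[_]yxxy_   (p2,_)→(p0,x,+1)
state=p0 head=0 tape=x[y]xxy_   (p0,y)→(p3,x,+1)
state=p3 head=1 tape=xx[x]xy_   (p3,x)→(p1,y,+1)
state=p1 head=2 tape=xxy[x]y_   (p1,x)→(p1,z,+1)
state=p1 head=3 tape=xxyz[y]_   (p1,y)→(p3,z,+1)
state=p3 head=4 tape=xxyzz[_]   (p3,_)→(p0,y,-1)
state=p0 head=3 tape=xxyz[z]y   (p0,z)→(p2,y,-1)
state=p2 head=2 tape=xxy[z]yy
The non-blank tape span at halt is xxyzyy.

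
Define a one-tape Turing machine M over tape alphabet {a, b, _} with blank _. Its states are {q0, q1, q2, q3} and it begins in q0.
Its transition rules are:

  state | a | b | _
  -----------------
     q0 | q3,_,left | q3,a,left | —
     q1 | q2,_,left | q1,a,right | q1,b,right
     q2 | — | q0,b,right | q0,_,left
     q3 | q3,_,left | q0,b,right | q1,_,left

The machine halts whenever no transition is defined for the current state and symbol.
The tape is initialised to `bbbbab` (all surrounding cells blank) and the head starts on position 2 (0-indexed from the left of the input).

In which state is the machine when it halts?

q0 | bb[b]bab   read b → write a, move left, go to q3
q3 | b[b]abab   read b → write b, move right, go to q0
q0 | bb[a]bab   read a → write _, move left, go to q3
q3 | b[b]_bab   read b → write b, move right, go to q0
q0 | bb[_]bab
No transition is defined for (q0, _); M halts in state q0.

q0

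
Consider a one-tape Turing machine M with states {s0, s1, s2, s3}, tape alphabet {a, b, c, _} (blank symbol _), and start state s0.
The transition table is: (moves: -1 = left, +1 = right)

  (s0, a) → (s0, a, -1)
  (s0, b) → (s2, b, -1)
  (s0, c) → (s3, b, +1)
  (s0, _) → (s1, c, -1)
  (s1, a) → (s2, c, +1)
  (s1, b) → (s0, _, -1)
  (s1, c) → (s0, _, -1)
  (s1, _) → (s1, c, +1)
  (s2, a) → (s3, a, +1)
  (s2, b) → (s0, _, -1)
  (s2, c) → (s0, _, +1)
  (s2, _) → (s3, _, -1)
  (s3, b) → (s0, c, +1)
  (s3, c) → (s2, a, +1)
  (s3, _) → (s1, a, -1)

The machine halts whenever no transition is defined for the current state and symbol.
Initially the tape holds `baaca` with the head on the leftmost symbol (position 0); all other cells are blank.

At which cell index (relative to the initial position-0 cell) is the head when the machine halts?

-2

state=s0 head=0 tape=___[b]aaca   (s0,b)→(s2,b,-1)
state=s2 head=-1 tape=__[_]baaca   (s2,_)→(s3,_,-1)
state=s3 head=-2 tape=_[_]_baaca   (s3,_)→(s1,a,-1)
state=s1 head=-3 tape=[_]a_baaca   (s1,_)→(s1,c,+1)
state=s1 head=-2 tape=c[a]_baaca   (s1,a)→(s2,c,+1)
state=s2 head=-1 tape=cc[_]baaca   (s2,_)→(s3,_,-1)
state=s3 head=-2 tape=c[c]_baaca   (s3,c)→(s2,a,+1)
state=s2 head=-1 tape=ca[_]baaca   (s2,_)→(s3,_,-1)
state=s3 head=-2 tape=c[a]_baaca
At halt the head is at cell -2.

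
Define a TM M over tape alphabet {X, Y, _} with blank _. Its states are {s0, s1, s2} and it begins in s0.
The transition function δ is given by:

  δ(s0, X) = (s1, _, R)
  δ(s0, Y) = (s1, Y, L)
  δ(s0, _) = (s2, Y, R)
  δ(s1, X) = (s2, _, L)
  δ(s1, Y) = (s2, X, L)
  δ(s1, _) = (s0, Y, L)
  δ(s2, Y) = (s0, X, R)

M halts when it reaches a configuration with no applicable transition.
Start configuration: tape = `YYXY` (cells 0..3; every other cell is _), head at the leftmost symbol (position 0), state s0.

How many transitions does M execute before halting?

s0 | __[Y]YXY   read Y → write Y, move L, go to s1
s1 | _[_]YYXY   read _ → write Y, move L, go to s0
s0 | [_]YYYXY   read _ → write Y, move R, go to s2
s2 | Y[Y]YYXY   read Y → write X, move R, go to s0
s0 | YX[Y]YXY   read Y → write Y, move L, go to s1
s1 | Y[X]YYXY   read X → write _, move L, go to s2
s2 | [Y]_YYXY   read Y → write X, move R, go to s0
s0 | X[_]YYXY   read _ → write Y, move R, go to s2
s2 | XY[Y]YXY   read Y → write X, move R, go to s0
s0 | XYX[Y]XY   read Y → write Y, move L, go to s1
s1 | XY[X]YXY   read X → write _, move L, go to s2
s2 | X[Y]_YXY   read Y → write X, move R, go to s0
s0 | XX[_]YXY   read _ → write Y, move R, go to s2
s2 | XXY[Y]XY   read Y → write X, move R, go to s0
s0 | XXYX[X]Y   read X → write _, move R, go to s1
s1 | XXYX_[Y]   read Y → write X, move L, go to s2
s2 | XXYX[_]X
M halts after 16 transitions.

16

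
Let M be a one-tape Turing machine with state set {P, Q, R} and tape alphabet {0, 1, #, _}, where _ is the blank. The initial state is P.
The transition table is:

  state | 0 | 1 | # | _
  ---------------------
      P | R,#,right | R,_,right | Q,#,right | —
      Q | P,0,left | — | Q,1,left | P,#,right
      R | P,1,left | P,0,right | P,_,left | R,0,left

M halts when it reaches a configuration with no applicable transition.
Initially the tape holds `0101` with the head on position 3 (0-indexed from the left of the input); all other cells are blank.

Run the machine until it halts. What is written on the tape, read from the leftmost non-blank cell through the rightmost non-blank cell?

state=P head=3 tape=010[1]_   (P,1)→(R,_,right)
state=R head=4 tape=010_[_]   (R,_)→(R,0,left)
state=R head=3 tape=010[_]0   (R,_)→(R,0,left)
state=R head=2 tape=01[0]00   (R,0)→(P,1,left)
state=P head=1 tape=0[1]100   (P,1)→(R,_,right)
state=R head=2 tape=0_[1]00   (R,1)→(P,0,right)
state=P head=3 tape=0_0[0]0   (P,0)→(R,#,right)
state=R head=4 tape=0_0#[0]   (R,0)→(P,1,left)
state=P head=3 tape=0_0[#]1   (P,#)→(Q,#,right)
state=Q head=4 tape=0_0#[1]
The non-blank tape span at halt is 0_0#1.

0_0#1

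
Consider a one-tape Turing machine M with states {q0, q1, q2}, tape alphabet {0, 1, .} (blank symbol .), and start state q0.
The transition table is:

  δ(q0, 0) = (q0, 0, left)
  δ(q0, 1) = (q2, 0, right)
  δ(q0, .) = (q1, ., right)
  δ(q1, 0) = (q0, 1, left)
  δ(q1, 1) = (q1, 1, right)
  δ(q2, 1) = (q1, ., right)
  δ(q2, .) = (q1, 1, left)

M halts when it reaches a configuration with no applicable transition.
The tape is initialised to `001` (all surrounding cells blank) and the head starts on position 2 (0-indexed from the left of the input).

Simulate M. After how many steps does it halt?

state=q0 head=2 tape=.00[1]..   (q0,1)→(q2,0,right)
state=q2 head=3 tape=.000[.].   (q2,.)→(q1,1,left)
state=q1 head=2 tape=.00[0]1.   (q1,0)→(q0,1,left)
state=q0 head=1 tape=.0[0]11.   (q0,0)→(q0,0,left)
state=q0 head=0 tape=.[0]011.   (q0,0)→(q0,0,left)
state=q0 head=-1 tape=[.]0011.   (q0,.)→(q1,.,right)
state=q1 head=0 tape=.[0]011.   (q1,0)→(q0,1,left)
state=q0 head=-1 tape=[.]1011.   (q0,.)→(q1,.,right)
state=q1 head=0 tape=.[1]011.   (q1,1)→(q1,1,right)
state=q1 head=1 tape=.1[0]11.   (q1,0)→(q0,1,left)
state=q0 head=0 tape=.[1]111.   (q0,1)→(q2,0,right)
state=q2 head=1 tape=.0[1]11.   (q2,1)→(q1,.,right)
state=q1 head=2 tape=.0.[1]1.   (q1,1)→(q1,1,right)
state=q1 head=3 tape=.0.1[1].   (q1,1)→(q1,1,right)
state=q1 head=4 tape=.0.11[.]
M halts after 14 transitions.

14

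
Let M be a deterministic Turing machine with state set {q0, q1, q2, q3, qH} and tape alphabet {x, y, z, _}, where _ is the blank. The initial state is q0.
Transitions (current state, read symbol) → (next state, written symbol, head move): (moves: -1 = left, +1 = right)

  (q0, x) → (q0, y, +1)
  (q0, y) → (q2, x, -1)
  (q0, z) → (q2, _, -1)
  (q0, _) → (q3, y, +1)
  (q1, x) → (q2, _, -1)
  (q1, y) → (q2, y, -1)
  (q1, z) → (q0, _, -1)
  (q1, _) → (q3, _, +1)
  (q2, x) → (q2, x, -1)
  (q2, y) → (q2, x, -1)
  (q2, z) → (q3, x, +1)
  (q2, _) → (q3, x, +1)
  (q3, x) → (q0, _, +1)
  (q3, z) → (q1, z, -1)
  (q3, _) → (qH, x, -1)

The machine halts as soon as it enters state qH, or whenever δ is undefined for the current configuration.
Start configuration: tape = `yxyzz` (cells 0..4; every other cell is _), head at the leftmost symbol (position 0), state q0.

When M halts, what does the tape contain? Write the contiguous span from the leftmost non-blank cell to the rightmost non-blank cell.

state=q0 head=0 tape=_[y]xyzz   (q0,y)→(q2,x,-1)
state=q2 head=-1 tape=[_]xxyzz   (q2,_)→(q3,x,+1)
state=q3 head=0 tape=x[x]xyzz   (q3,x)→(q0,_,+1)
state=q0 head=1 tape=x_[x]yzz   (q0,x)→(q0,y,+1)
state=q0 head=2 tape=x_y[y]zz   (q0,y)→(q2,x,-1)
state=q2 head=1 tape=x_[y]xzz   (q2,y)→(q2,x,-1)
state=q2 head=0 tape=x[_]xxzz   (q2,_)→(q3,x,+1)
state=q3 head=1 tape=xx[x]xzz   (q3,x)→(q0,_,+1)
state=q0 head=2 tape=xx_[x]zz   (q0,x)→(q0,y,+1)
state=q0 head=3 tape=xx_y[z]z   (q0,z)→(q2,_,-1)
state=q2 head=2 tape=xx_[y]_z   (q2,y)→(q2,x,-1)
state=q2 head=1 tape=xx[_]x_z   (q2,_)→(q3,x,+1)
state=q3 head=2 tape=xxx[x]_z   (q3,x)→(q0,_,+1)
state=q0 head=3 tape=xxx_[_]z   (q0,_)→(q3,y,+1)
state=q3 head=4 tape=xxx_y[z]   (q3,z)→(q1,z,-1)
state=q1 head=3 tape=xxx_[y]z   (q1,y)→(q2,y,-1)
state=q2 head=2 tape=xxx[_]yz   (q2,_)→(q3,x,+1)
state=q3 head=3 tape=xxxx[y]z
The non-blank tape span at halt is xxxxyz.

xxxxyz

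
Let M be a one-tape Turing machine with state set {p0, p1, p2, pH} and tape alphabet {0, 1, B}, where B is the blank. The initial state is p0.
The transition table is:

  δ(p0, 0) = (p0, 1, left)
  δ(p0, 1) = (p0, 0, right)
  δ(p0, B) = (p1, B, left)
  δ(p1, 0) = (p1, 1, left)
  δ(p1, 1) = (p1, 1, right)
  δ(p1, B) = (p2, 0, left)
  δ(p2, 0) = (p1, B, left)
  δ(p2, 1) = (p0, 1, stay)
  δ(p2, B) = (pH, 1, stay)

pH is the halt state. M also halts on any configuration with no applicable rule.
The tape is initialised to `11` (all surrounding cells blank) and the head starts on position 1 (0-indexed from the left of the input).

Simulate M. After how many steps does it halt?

p0 | BB1[1]BB   read 1 → write 0, move right, go to p0
p0 | BB10[B]B   read B → write B, move left, go to p1
p1 | BB1[0]BB   read 0 → write 1, move left, go to p1
p1 | BB[1]1BB   read 1 → write 1, move right, go to p1
p1 | BB1[1]BB   read 1 → write 1, move right, go to p1
p1 | BB11[B]B   read B → write 0, move left, go to p2
p2 | BB1[1]0B   read 1 → write 1, move stay, go to p0
p0 | BB1[1]0B   read 1 → write 0, move right, go to p0
p0 | BB10[0]B   read 0 → write 1, move left, go to p0
p0 | BB1[0]1B   read 0 → write 1, move left, go to p0
p0 | BB[1]11B   read 1 → write 0, move right, go to p0
p0 | BB0[1]1B   read 1 → write 0, move right, go to p0
p0 | BB00[1]B   read 1 → write 0, move right, go to p0
p0 | BB000[B]   read B → write B, move left, go to p1
p1 | BB00[0]B   read 0 → write 1, move left, go to p1
p1 | BB0[0]1B   read 0 → write 1, move left, go to p1
p1 | BB[0]11B   read 0 → write 1, move left, go to p1
p1 | B[B]111B   read B → write 0, move left, go to p2
p2 | [B]0111B   read B → write 1, move stay, go to pH
pH | [1]0111B
M halts after 19 transitions.

19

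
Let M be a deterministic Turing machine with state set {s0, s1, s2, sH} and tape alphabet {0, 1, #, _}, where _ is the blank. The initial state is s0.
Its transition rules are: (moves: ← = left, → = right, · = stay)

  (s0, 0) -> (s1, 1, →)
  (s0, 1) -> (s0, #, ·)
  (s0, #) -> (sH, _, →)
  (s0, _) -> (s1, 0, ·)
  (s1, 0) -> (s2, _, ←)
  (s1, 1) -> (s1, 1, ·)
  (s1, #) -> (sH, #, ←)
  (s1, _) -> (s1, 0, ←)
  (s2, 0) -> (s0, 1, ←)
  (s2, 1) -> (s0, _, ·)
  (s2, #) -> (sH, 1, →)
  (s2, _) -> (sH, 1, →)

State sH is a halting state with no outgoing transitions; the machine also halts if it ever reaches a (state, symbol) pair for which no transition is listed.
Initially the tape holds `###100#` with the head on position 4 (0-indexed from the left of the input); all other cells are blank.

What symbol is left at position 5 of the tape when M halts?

state=s0 head=4 tape=###1[0]0#   (s0,0)→(s1,1,→)
state=s1 head=5 tape=###11[0]#   (s1,0)→(s2,_,←)
state=s2 head=4 tape=###1[1]_#   (s2,1)→(s0,_,·)
state=s0 head=4 tape=###1[_]_#   (s0,_)→(s1,0,·)
state=s1 head=4 tape=###1[0]_#   (s1,0)→(s2,_,←)
state=s2 head=3 tape=###[1]__#   (s2,1)→(s0,_,·)
state=s0 head=3 tape=###[_]__#   (s0,_)→(s1,0,·)
state=s1 head=3 tape=###[0]__#   (s1,0)→(s2,_,←)
state=s2 head=2 tape=##[#]___#   (s2,#)→(sH,1,→)
state=sH head=3 tape=##1[_]__#
Cell 5 holds _ when M halts.

_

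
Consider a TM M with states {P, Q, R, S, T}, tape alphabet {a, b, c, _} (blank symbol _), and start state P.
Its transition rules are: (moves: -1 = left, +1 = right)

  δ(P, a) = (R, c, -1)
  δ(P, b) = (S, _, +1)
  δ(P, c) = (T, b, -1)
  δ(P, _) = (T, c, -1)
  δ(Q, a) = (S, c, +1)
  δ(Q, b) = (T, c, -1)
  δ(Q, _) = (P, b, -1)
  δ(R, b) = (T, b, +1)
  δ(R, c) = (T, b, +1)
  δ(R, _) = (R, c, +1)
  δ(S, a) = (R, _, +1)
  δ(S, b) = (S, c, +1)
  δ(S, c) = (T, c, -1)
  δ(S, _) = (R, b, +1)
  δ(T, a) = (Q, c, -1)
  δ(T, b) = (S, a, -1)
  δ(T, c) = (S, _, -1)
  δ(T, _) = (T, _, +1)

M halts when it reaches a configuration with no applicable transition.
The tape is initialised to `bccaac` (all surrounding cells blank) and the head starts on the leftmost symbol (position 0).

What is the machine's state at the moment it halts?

R

state=P head=0 tape=[b]ccaac   (P,b)→(S,_,+1)
state=S head=1 tape=_[c]caac   (S,c)→(T,c,-1)
state=T head=0 tape=[_]ccaac   (T,_)→(T,_,+1)
state=T head=1 tape=_[c]caac   (T,c)→(S,_,-1)
state=S head=0 tape=[_]_caac   (S,_)→(R,b,+1)
state=R head=1 tape=b[_]caac   (R,_)→(R,c,+1)
state=R head=2 tape=bc[c]aac   (R,c)→(T,b,+1)
state=T head=3 tape=bcb[a]ac   (T,a)→(Q,c,-1)
state=Q head=2 tape=bc[b]cac   (Q,b)→(T,c,-1)
state=T head=1 tape=b[c]ccac   (T,c)→(S,_,-1)
state=S head=0 tape=[b]_ccac   (S,b)→(S,c,+1)
state=S head=1 tape=c[_]ccac   (S,_)→(R,b,+1)
state=R head=2 tape=cb[c]cac   (R,c)→(T,b,+1)
state=T head=3 tape=cbb[c]ac   (T,c)→(S,_,-1)
state=S head=2 tape=cb[b]_ac   (S,b)→(S,c,+1)
state=S head=3 tape=cbc[_]ac   (S,_)→(R,b,+1)
state=R head=4 tape=cbcb[a]c
No transition is defined for (R, a); M halts in state R.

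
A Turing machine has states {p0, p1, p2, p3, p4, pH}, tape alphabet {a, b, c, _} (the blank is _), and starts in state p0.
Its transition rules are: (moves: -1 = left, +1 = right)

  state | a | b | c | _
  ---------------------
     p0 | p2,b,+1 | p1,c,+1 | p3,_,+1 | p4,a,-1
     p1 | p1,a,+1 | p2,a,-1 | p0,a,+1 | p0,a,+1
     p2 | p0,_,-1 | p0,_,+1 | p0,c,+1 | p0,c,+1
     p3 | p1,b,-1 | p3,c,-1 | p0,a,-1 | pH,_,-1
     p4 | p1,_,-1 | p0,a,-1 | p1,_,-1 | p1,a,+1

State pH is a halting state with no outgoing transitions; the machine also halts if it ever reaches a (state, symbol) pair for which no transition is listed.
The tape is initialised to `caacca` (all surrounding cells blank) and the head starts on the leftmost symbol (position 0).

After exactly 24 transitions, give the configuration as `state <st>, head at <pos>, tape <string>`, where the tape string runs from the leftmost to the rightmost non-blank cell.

p0 | [c]aacca___   read c → write _, move +1, go to p3
p3 | _[a]acca___   read a → write b, move -1, go to p1
p1 | [_]bacca___   read _ → write a, move +1, go to p0
p0 | a[b]acca___   read b → write c, move +1, go to p1
p1 | ac[a]cca___   read a → write a, move +1, go to p1
p1 | aca[c]ca___   read c → write a, move +1, go to p0
p0 | acaa[c]a___   read c → write _, move +1, go to p3
p3 | acaa_[a]___   read a → write b, move -1, go to p1
p1 | acaa[_]b___   read _ → write a, move +1, go to p0
p0 | acaaa[b]___   read b → write c, move +1, go to p1
p1 | acaaac[_]__   read _ → write a, move +1, go to p0
p0 | acaaaca[_]_   read _ → write a, move -1, go to p4
p4 | acaaac[a]a_   read a → write _, move -1, go to p1
p1 | acaaa[c]_a_   read c → write a, move +1, go to p0
p0 | acaaaa[_]a_   read _ → write a, move -1, go to p4
p4 | acaaa[a]aa_   read a → write _, move -1, go to p1
p1 | acaa[a]_aa_   read a → write a, move +1, go to p1
p1 | acaaa[_]aa_   read _ → write a, move +1, go to p0
p0 | acaaaa[a]a_   read a → write b, move +1, go to p2
p2 | acaaaab[a]_   read a → write _, move -1, go to p0
p0 | acaaaa[b]__   read b → write c, move +1, go to p1
p1 | acaaaac[_]_   read _ → write a, move +1, go to p0
p0 | acaaaaca[_]   read _ → write a, move -1, go to p4
p4 | acaaaac[a]a   read a → write _, move -1, go to p1
p1 | acaaaa[c]_a
After 24 steps: state p1, head at 6, tape acaaaac_a.

state p1, head at 6, tape acaaaac_a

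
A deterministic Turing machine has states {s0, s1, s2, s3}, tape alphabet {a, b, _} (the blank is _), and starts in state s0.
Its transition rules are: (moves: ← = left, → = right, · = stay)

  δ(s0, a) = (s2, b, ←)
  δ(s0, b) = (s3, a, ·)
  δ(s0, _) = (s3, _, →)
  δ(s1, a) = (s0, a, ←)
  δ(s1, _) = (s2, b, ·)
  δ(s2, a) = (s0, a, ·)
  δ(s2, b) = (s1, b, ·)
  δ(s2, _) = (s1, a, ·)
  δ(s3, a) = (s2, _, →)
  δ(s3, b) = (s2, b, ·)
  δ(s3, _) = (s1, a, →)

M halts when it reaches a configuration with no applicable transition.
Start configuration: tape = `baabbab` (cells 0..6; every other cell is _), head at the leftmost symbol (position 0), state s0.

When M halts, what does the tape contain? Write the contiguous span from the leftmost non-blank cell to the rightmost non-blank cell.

s0 | _[b]aabbab   read b → write a, move ·, go to s3
s3 | _[a]aabbab   read a → write _, move →, go to s2
s2 | __[a]abbab   read a → write a, move ·, go to s0
s0 | __[a]abbab   read a → write b, move ←, go to s2
s2 | _[_]babbab   read _ → write a, move ·, go to s1
s1 | _[a]babbab   read a → write a, move ←, go to s0
s0 | [_]ababbab   read _ → write _, move →, go to s3
s3 | _[a]babbab   read a → write _, move →, go to s2
s2 | __[b]abbab   read b → write b, move ·, go to s1
s1 | __[b]abbab
The non-blank tape span at halt is babbab.

babbab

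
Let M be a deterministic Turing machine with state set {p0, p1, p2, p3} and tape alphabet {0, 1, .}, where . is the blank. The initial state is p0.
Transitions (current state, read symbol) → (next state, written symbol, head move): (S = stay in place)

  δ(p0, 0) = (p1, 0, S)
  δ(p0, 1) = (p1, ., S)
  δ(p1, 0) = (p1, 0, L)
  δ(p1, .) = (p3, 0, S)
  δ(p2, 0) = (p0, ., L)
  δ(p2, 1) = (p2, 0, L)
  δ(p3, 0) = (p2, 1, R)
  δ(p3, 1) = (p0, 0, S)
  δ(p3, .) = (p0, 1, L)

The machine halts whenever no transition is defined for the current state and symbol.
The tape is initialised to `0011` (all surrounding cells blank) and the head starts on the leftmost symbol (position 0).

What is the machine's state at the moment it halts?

p2

p0 | .[0]011   read 0 → write 0, move S, go to p1
p1 | .[0]011   read 0 → write 0, move L, go to p1
p1 | [.]0011   read . → write 0, move S, go to p3
p3 | [0]0011   read 0 → write 1, move R, go to p2
p2 | 1[0]011   read 0 → write ., move L, go to p0
p0 | [1].011   read 1 → write ., move S, go to p1
p1 | [.].011   read . → write 0, move S, go to p3
p3 | [0].011   read 0 → write 1, move R, go to p2
p2 | 1[.]011
No transition is defined for (p2, .); M halts in state p2.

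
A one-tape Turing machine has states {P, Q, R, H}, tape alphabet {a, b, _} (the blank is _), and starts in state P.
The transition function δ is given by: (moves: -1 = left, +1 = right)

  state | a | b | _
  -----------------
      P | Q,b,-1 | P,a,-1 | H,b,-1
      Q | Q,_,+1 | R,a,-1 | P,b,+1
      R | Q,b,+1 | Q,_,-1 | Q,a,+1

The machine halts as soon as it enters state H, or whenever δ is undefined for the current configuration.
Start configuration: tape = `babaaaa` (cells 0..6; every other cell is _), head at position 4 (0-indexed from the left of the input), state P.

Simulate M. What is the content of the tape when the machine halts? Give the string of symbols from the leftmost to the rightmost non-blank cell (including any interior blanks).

state=P head=4 tape=baba[a]aa__   (P,a)→(Q,b,-1)
state=Q head=3 tape=bab[a]baa__   (Q,a)→(Q,_,+1)
state=Q head=4 tape=bab_[b]aa__   (Q,b)→(R,a,-1)
state=R head=3 tape=bab[_]aaa__   (R,_)→(Q,a,+1)
state=Q head=4 tape=baba[a]aa__   (Q,a)→(Q,_,+1)
state=Q head=5 tape=baba_[a]a__   (Q,a)→(Q,_,+1)
state=Q head=6 tape=baba__[a]__   (Q,a)→(Q,_,+1)
state=Q head=7 tape=baba___[_]_   (Q,_)→(P,b,+1)
state=P head=8 tape=baba___b[_]   (P,_)→(H,b,-1)
state=H head=7 tape=baba___[b]b
The non-blank tape span at halt is baba___bb.

baba___bb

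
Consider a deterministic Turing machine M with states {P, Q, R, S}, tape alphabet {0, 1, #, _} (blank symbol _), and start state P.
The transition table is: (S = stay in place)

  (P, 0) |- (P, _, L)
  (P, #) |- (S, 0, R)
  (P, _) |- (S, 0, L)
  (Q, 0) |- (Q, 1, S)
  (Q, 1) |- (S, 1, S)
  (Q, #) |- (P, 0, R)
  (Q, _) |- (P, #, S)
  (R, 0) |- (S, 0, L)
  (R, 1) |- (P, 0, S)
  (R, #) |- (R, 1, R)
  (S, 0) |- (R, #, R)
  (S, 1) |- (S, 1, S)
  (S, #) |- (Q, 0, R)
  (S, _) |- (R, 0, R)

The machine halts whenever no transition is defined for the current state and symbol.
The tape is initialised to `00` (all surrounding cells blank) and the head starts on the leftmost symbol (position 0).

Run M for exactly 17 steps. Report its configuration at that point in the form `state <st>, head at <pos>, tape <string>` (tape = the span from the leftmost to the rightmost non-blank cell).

P | __[0]0   read 0 → write _, move L, go to P
P | _[_]_0   read _ → write 0, move L, go to S
S | [_]0_0   read _ → write 0, move R, go to R
R | 0[0]_0   read 0 → write 0, move L, go to S
S | [0]0_0   read 0 → write #, move R, go to R
R | #[0]_0   read 0 → write 0, move L, go to S
S | [#]0_0   read # → write 0, move R, go to Q
Q | 0[0]_0   read 0 → write 1, move S, go to Q
Q | 0[1]_0   read 1 → write 1, move S, go to S
S | 0[1]_0   read 1 → write 1, move S, go to S
S | 0[1]_0   read 1 → write 1, move S, go to S
S | 0[1]_0   read 1 → write 1, move S, go to S
S | 0[1]_0   read 1 → write 1, move S, go to S
S | 0[1]_0   read 1 → write 1, move S, go to S
S | 0[1]_0   read 1 → write 1, move S, go to S
S | 0[1]_0   read 1 → write 1, move S, go to S
S | 0[1]_0   read 1 → write 1, move S, go to S
S | 0[1]_0
After 17 steps: state S, head at -1, tape 01_0.

state S, head at -1, tape 01_0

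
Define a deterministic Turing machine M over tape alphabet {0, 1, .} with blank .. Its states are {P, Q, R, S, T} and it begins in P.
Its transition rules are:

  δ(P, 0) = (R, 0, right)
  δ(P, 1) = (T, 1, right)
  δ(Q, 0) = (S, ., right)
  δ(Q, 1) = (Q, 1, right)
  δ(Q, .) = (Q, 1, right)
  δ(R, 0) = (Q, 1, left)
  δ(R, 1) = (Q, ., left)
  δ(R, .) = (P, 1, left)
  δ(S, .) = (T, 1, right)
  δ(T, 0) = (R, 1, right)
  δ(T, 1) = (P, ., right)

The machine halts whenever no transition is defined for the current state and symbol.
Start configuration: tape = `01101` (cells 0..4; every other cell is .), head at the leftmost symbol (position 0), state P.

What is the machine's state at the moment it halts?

P | [0]1101.   read 0 → write 0, move right, go to R
R | 0[1]101.   read 1 → write ., move left, go to Q
Q | [0].101.   read 0 → write ., move right, go to S
S | .[.]101.   read . → write 1, move right, go to T
T | .1[1]01.   read 1 → write ., move right, go to P
P | .1.[0]1.   read 0 → write 0, move right, go to R
R | .1.0[1].   read 1 → write ., move left, go to Q
Q | .1.[0]..   read 0 → write ., move right, go to S
S | .1..[.].   read . → write 1, move right, go to T
T | .1..1[.]
No transition is defined for (T, .); M halts in state T.

T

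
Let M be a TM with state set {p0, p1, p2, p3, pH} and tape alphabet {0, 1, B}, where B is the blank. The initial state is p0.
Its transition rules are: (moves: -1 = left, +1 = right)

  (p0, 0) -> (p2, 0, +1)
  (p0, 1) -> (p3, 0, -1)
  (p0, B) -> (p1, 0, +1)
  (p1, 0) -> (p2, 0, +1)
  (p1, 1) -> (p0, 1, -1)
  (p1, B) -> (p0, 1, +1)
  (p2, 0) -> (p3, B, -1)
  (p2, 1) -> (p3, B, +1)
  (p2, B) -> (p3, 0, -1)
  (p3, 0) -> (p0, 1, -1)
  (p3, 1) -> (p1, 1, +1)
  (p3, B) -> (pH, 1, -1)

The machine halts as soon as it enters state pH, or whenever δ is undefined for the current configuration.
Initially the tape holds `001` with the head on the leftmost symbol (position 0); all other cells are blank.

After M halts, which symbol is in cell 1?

p0 | B[0]01   read 0 → write 0, move +1, go to p2
p2 | B0[0]1   read 0 → write B, move -1, go to p3
p3 | B[0]B1   read 0 → write 1, move -1, go to p0
p0 | [B]1B1   read B → write 0, move +1, go to p1
p1 | 0[1]B1   read 1 → write 1, move -1, go to p0
p0 | [0]1B1   read 0 → write 0, move +1, go to p2
p2 | 0[1]B1   read 1 → write B, move +1, go to p3
p3 | 0B[B]1   read B → write 1, move -1, go to pH
pH | 0[B]11
Cell 1 holds 1 when M halts.

1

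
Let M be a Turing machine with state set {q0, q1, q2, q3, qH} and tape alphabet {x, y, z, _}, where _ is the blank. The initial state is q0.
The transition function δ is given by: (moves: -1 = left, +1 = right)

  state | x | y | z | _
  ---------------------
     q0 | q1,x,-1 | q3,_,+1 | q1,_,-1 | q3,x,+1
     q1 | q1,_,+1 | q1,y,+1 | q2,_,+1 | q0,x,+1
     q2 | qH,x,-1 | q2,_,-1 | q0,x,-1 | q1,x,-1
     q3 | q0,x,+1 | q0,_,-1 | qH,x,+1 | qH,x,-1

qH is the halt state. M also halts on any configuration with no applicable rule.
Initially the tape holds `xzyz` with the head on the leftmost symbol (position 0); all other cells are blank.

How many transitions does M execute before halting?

state=q0 head=0 tape=_[x]zyz__   (q0,x)→(q1,x,-1)
state=q1 head=-1 tape=[_]xzyz__   (q1,_)→(q0,x,+1)
state=q0 head=0 tape=x[x]zyz__   (q0,x)→(q1,x,-1)
state=q1 head=-1 tape=[x]xzyz__   (q1,x)→(q1,_,+1)
state=q1 head=0 tape=_[x]zyz__   (q1,x)→(q1,_,+1)
state=q1 head=1 tape=__[z]yz__   (q1,z)→(q2,_,+1)
state=q2 head=2 tape=___[y]z__   (q2,y)→(q2,_,-1)
state=q2 head=1 tape=__[_]_z__   (q2,_)→(q1,x,-1)
state=q1 head=0 tape=_[_]x_z__   (q1,_)→(q0,x,+1)
state=q0 head=1 tape=_x[x]_z__   (q0,x)→(q1,x,-1)
state=q1 head=0 tape=_[x]x_z__   (q1,x)→(q1,_,+1)
state=q1 head=1 tape=__[x]_z__   (q1,x)→(q1,_,+1)
state=q1 head=2 tape=___[_]z__   (q1,_)→(q0,x,+1)
state=q0 head=3 tape=___x[z]__   (q0,z)→(q1,_,-1)
state=q1 head=2 tape=___[x]___   (q1,x)→(q1,_,+1)
state=q1 head=3 tape=____[_]__   (q1,_)→(q0,x,+1)
state=q0 head=4 tape=____x[_]_   (q0,_)→(q3,x,+1)
state=q3 head=5 tape=____xx[_]   (q3,_)→(qH,x,-1)
state=qH head=4 tape=____x[x]x
M halts after 18 transitions.

18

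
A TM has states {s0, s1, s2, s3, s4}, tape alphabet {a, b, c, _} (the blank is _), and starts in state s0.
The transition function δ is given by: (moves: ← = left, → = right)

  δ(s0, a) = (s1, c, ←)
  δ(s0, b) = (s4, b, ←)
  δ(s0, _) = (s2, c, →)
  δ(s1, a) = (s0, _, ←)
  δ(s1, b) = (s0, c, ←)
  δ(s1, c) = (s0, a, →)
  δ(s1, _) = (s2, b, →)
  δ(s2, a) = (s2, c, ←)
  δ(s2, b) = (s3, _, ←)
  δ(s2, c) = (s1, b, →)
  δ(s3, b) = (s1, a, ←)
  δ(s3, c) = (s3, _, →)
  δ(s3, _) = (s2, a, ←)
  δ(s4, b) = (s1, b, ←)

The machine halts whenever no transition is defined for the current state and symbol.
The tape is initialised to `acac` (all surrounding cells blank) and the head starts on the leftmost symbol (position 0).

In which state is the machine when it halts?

s2

state=s0 head=0 tape=_____[a]cac   (s0,a)→(s1,c,←)
state=s1 head=-1 tape=____[_]ccac   (s1,_)→(s2,b,→)
state=s2 head=0 tape=____b[c]cac   (s2,c)→(s1,b,→)
state=s1 head=1 tape=____bb[c]ac   (s1,c)→(s0,a,→)
state=s0 head=2 tape=____bba[a]c   (s0,a)→(s1,c,←)
state=s1 head=1 tape=____bb[a]cc   (s1,a)→(s0,_,←)
state=s0 head=0 tape=____b[b]_cc   (s0,b)→(s4,b,←)
state=s4 head=-1 tape=____[b]b_cc   (s4,b)→(s1,b,←)
state=s1 head=-2 tape=___[_]bb_cc   (s1,_)→(s2,b,→)
state=s2 head=-1 tape=___b[b]b_cc   (s2,b)→(s3,_,←)
state=s3 head=-2 tape=___[b]_b_cc   (s3,b)→(s1,a,←)
state=s1 head=-3 tape=__[_]a_b_cc   (s1,_)→(s2,b,→)
state=s2 head=-2 tape=__b[a]_b_cc   (s2,a)→(s2,c,←)
state=s2 head=-3 tape=__[b]c_b_cc   (s2,b)→(s3,_,←)
state=s3 head=-4 tape=_[_]_c_b_cc   (s3,_)→(s2,a,←)
state=s2 head=-5 tape=[_]a_c_b_cc
No transition is defined for (s2, _); M halts in state s2.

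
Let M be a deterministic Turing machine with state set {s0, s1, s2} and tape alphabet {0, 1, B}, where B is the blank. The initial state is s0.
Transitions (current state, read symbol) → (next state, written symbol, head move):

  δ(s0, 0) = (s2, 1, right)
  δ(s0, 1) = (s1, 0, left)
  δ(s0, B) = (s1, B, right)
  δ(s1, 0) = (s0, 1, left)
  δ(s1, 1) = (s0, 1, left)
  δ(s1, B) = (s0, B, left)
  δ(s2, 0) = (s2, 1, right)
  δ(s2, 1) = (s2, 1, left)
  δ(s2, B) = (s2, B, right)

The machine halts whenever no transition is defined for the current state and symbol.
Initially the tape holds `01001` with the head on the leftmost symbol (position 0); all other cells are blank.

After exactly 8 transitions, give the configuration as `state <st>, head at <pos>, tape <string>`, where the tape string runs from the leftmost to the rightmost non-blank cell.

s0 | B[0]1001   read 0 → write 1, move right, go to s2
s2 | B1[1]001   read 1 → write 1, move left, go to s2
s2 | B[1]1001   read 1 → write 1, move left, go to s2
s2 | [B]11001   read B → write B, move right, go to s2
s2 | B[1]1001   read 1 → write 1, move left, go to s2
s2 | [B]11001   read B → write B, move right, go to s2
s2 | B[1]1001   read 1 → write 1, move left, go to s2
s2 | [B]11001   read B → write B, move right, go to s2
s2 | B[1]1001
After 8 steps: state s2, head at 0, tape 11001.

state s2, head at 0, tape 11001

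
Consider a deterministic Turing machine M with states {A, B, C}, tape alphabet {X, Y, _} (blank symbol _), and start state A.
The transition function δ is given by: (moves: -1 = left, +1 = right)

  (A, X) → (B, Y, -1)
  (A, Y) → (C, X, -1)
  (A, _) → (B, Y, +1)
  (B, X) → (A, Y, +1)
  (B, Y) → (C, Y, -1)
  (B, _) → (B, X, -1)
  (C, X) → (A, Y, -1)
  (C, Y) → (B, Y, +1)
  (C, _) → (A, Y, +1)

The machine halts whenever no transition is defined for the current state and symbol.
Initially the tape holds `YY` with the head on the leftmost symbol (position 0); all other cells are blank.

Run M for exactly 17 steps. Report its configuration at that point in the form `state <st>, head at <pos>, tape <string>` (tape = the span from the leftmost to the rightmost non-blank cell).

state C, head at 1, tape YYYYYX

state=A head=0 tape=__[Y]Y__   (A,Y)→(C,X,-1)
state=C head=-1 tape=_[_]XY__   (C,_)→(A,Y,+1)
state=A head=0 tape=_Y[X]Y__   (A,X)→(B,Y,-1)
state=B head=-1 tape=_[Y]YY__   (B,Y)→(C,Y,-1)
state=C head=-2 tape=[_]YYY__   (C,_)→(A,Y,+1)
state=A head=-1 tape=Y[Y]YY__   (A,Y)→(C,X,-1)
state=C head=-2 tape=[Y]XYY__   (C,Y)→(B,Y,+1)
state=B head=-1 tape=Y[X]YY__   (B,X)→(A,Y,+1)
state=A head=0 tape=YY[Y]Y__   (A,Y)→(C,X,-1)
state=C head=-1 tape=Y[Y]XY__   (C,Y)→(B,Y,+1)
state=B head=0 tape=YY[X]Y__   (B,X)→(A,Y,+1)
state=A head=1 tape=YYY[Y]__   (A,Y)→(C,X,-1)
state=C head=0 tape=YY[Y]X__   (C,Y)→(B,Y,+1)
state=B head=1 tape=YYY[X]__   (B,X)→(A,Y,+1)
state=A head=2 tape=YYYY[_]_   (A,_)→(B,Y,+1)
state=B head=3 tape=YYYYY[_]   (B,_)→(B,X,-1)
state=B head=2 tape=YYYY[Y]X   (B,Y)→(C,Y,-1)
state=C head=1 tape=YYY[Y]YX
After 17 steps: state C, head at 1, tape YYYYYX.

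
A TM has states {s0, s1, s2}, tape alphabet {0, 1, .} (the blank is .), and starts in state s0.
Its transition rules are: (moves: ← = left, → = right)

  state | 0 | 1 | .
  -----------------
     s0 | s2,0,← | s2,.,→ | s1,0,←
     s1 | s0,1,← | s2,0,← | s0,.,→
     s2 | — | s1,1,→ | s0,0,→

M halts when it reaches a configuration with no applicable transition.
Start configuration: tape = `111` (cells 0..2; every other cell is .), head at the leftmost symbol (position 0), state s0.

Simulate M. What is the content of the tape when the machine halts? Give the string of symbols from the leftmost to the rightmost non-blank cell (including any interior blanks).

s0 | [1]11..   read 1 → write ., move →, go to s2
s2 | .[1]1..   read 1 → write 1, move →, go to s1
s1 | .1[1]..   read 1 → write 0, move ←, go to s2
s2 | .[1]0..   read 1 → write 1, move →, go to s1
s1 | .1[0]..   read 0 → write 1, move ←, go to s0
s0 | .[1]1..   read 1 → write ., move →, go to s2
s2 | ..[1]..   read 1 → write 1, move →, go to s1
s1 | ..1[.].   read . → write ., move →, go to s0
s0 | ..1.[.]   read . → write 0, move ←, go to s1
s1 | ..1[.]0   read . → write ., move →, go to s0
s0 | ..1.[0]   read 0 → write 0, move ←, go to s2
s2 | ..1[.]0   read . → write 0, move →, go to s0
s0 | ..10[0]   read 0 → write 0, move ←, go to s2
s2 | ..1[0]0
The non-blank tape span at halt is 100.

100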